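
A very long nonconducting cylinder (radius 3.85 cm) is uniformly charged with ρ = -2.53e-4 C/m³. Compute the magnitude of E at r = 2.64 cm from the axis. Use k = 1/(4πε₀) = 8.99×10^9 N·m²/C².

E ≈ 3.77e5 N/C

Choose a coaxial cylinder of radius r = 2.64 cm (arbitrary length L) as the Gaussian surface (r < R).
Enclosed charge per unit length: λ_enc = ρ·πr² = (-2.53e-4)π(0.0264)² = -5.54×10^-7 C/m.
Since E is radial and uniform over the curved surface, Φ = E·2πrL = Q_enc/ε₀ = λ_enc L/ε₀.
E = 2k|λ_enc|/r = 2(8.99×10^9)(5.54e-7)/(0.0264) = 3.77×10^5 N/C.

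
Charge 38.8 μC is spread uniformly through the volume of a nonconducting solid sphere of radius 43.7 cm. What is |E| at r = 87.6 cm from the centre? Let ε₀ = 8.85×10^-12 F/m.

E ≈ 4.55×10^5 V/m

Take a concentric spherical Gaussian surface of radius r = 87.6 cm (r > R, so the entire charge is enclosed).
Q_enc = 38.8 μC = 3.88×10^-5 C.
Gauss's law: E·4πr² = Q_enc/ε₀.
E = |Q_enc|/(4πε₀r²) = (3.88e-5)/(4π·8.85×10^-12·(0.876)²) = 4.55×10^5 N/C.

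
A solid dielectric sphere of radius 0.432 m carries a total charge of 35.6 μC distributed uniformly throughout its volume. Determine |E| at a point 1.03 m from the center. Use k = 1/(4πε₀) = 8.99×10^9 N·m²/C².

Symmetry ⇒ E = E(r) r̂. Gaussian sphere of radius r = 1.03 m (r > R, so the entire charge is enclosed).
Q_enc = 35.6 μC = 3.56e-5 C.
Applying ∮E·dA = Q_enc/ε₀ with Φ = E(4πr²):
E = k|Q_enc|/r² = (8.99×10^9)(3.56e-5)/(1.03)² = 3.02×10^5 N/C.

E ≈ 3.02e5 N/C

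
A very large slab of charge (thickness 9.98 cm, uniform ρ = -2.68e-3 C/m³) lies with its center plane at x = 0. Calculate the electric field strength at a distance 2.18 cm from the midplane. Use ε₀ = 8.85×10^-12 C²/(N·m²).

|E| = 6.60×10^6 V/m

By symmetry E is perpendicular to the slab. A Gaussian pillbox from −2.18 cm to +2.18 cm (face area A) lies entirely within the slab.
Q_enc = ρ·(2x)·A and flux = 2EA, so 2EA = 2ρxA/ε₀ ⇒ E = |ρ|x/ε₀.
E = (2.68e-3)(0.0218)/(8.85×10^-12) = 6.60×10^6 N/C.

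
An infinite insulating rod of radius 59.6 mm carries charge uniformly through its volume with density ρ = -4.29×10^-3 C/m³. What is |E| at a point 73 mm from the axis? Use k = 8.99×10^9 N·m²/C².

Take a coaxial cylindrical Gaussian surface of radius r = 73 mm and length L (r > 59.6 mm, full cross-section enclosed).
λ_enc = ρ·πR² = (-4.29e-3)π(0.0596)² = -4.787e-5 C/m.
Gauss's law: E·2πrL = λ_enc L/ε₀.
E = 2k|λ_enc|/r = 2(8.99×10^9)(4.787×10^-5)/(0.073) = 1.18×10^7 N/C.

1.18×10^7 V/m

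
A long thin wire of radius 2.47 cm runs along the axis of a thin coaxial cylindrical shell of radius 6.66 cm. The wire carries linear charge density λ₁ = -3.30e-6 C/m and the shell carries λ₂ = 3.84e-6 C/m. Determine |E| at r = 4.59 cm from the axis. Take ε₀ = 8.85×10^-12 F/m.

By cylindrical symmetry E is radial; use a coaxial Gaussian cylinder of radius 4.59 cm and length L (between the conductors, 2.47 cm < r < 6.66 cm).
The shell at 6.66 cm lies outside the Gaussian surface, so λ_enc = λ₁ = -3.30e-6 C/m.
Applying ∮E·dA = Q_enc/ε₀ with the end caps contributing no flux:
E = |λ_enc|/(2πε₀r) = (3.30×10^-6)/(2π·8.85×10^-12·0.0459) = 1.29×10^6 N/C.

|E| = 1.29×10^6 N/C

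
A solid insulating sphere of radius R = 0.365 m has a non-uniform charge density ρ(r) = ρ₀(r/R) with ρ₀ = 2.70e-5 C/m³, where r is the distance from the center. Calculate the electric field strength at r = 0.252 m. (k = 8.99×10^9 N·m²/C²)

|E| = 1.33e5 V/m

By spherical symmetry E is radial; choose a Gaussian sphere of radius r = 0.252 m (r < R).
Integrate the density: Q_enc = 4π ∫₀^r ρ₀(r'/R)^1 r'² dr' = 4πρ₀ r^4/(4·R) = 9.372e-7 C.
Since E is radial and uniform over the Gaussian sphere, Φ = E·4πr² = Q_enc/ε₀.
E = k|Q_enc|/r² = (8.99×10^9)(9.372×10^-7)/(0.252)² = 1.33e5 N/C.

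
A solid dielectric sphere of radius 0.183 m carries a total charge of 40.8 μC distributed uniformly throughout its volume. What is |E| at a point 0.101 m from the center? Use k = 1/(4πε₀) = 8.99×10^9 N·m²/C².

By spherical symmetry E is radial; choose a Gaussian sphere of radius r = 0.101 m (r < R).
Only the charge within r is enclosed: Q_enc = Q·(r/R)³ = (40.8 μC)·(0.101 m/0.183 m)³ = 6.859e-6 C.
Gauss's law: E·4πr² = Q_enc/ε₀.
E = k|Q_enc|/r² = (8.99×10^9)(6.859×10^-6)/(0.101)² = 6.04e6 N/C.

E = 6.04×10^6 N/C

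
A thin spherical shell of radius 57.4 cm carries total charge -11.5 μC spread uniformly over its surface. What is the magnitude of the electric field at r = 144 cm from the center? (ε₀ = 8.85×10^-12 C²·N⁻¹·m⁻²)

Take a concentric spherical Gaussian surface of radius r = 144 cm (r > 57.4 cm).
The entire shell is enclosed: Q_enc = -1.15×10^-5 C.
Gauss's law: E·4πr² = Q_enc/ε₀.
E = |Q_enc|/(4πε₀r²) = (1.15×10^-5)/(4π·8.85×10^-12·(1.44)²) = 4.99×10^4 N/C.

|E| ≈ 4.99×10^4 N/C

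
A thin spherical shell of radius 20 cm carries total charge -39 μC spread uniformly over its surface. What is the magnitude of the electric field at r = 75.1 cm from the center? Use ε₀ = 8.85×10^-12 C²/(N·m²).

Symmetry ⇒ E = E(r) r̂. Gaussian sphere of radius r = 75.1 cm (r > 20 cm).
The entire shell is enclosed: Q_enc = -3.90e-5 C.
Applying ∮E·dA = Q_enc/ε₀ with Φ = E(4πr²):
E = |Q_enc|/(4πε₀r²) = (3.90e-5)/(4π·8.85×10^-12·(0.751)²) = 6.22×10^5 N/C.

|E| = 6.22e5 N/C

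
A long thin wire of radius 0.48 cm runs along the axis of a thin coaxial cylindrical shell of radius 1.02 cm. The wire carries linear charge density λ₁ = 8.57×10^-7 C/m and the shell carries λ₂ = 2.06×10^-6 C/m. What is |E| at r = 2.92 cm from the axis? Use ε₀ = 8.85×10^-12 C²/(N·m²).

Coaxial Gaussian cylinder, radius r = 2.92 cm, length L (r > 1.02 cm, enclosing both).
λ_enc = λ₁ + λ₂ = (8.57×10^-7) + (2.06e-6) = 2.917×10^-6 C/m.
Since E is radial and uniform over the curved surface, Φ = E·2πrL = Q_enc/ε₀ = λ_enc L/ε₀.
E = |λ_enc|/(2πε₀r) = (2.917×10^-6)/(2π·8.85×10^-12·0.0292) = 1.80×10^6 N/C.

E = 1.80×10^6 N/C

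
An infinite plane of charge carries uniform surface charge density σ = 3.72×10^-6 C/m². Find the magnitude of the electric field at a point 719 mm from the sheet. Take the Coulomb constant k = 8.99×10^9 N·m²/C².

By planar symmetry E is perpendicular to the sheet and uniform; use a Gaussian pillbox with flat faces of area A on each side of the sheet.
Only the two end caps contribute flux: Φ = 2EA. With Q_enc = σA, Gauss's law gives E = |σ|/(2ε₀).
E = 2πk|σ| = 2π(8.99×10^9)(3.72×10^-6) = 2.10×10^5 N/C.

E = 2.10×10^5 V/m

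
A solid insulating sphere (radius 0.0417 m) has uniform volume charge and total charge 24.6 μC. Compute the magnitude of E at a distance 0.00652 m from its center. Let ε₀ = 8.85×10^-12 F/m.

1.99×10^7 V/m

Use a concentric Gaussian sphere at r = 0.00652 m (r < R).
For a uniform sphere the enclosed fraction is (r/R)³, so Q_enc = (24.6 μC)(0.00652/0.0417)³ = 9.403×10^-8 C.
Gauss's law: E·4πr² = Q_enc/ε₀.
E = |Q_enc|/(4πε₀r²) = (9.403e-8)/(4π·8.85×10^-12·(0.00652)²) = 1.99×10^7 N/C.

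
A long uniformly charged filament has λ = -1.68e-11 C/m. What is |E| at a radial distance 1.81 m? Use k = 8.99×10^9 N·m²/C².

Coaxial Gaussian cylinder, radius r = 1.81 m, length L.
Q_enc = λL, so λ_enc = -1.68×10^-11 C/m.
Gauss's law: E·2πrL = λ_enc L/ε₀.
E = 2k|λ_enc|/r = 2(8.99×10^9)(1.68×10^-11)/(1.81) = 0.167 N/C.

|E| = 0.167 N/C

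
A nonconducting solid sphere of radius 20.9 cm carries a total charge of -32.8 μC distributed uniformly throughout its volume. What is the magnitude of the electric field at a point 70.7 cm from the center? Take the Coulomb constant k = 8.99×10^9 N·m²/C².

By spherical symmetry E is radial; choose a Gaussian sphere of radius r = 70.7 cm (r > R, so the entire charge is enclosed).
Q_enc = -32.8 μC = -3.28e-5 C.
Applying ∮E·dA = Q_enc/ε₀ with Φ = E(4πr²):
E = k|Q_enc|/r² = (8.99×10^9)(3.28e-5)/(0.707)² = 5.90×10^5 N/C.

|E| ≈ 5.90×10^5 N/C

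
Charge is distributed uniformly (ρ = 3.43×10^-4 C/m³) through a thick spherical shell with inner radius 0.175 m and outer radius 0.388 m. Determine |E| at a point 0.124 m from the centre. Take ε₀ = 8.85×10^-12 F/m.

E = 0 (no enclosed charge)

Use a concentric Gaussian sphere at r = 0.124 m (r < 0.175 m, inside the empty cavity).
No charge is enclosed, so by Gauss's law E·4πr² = 0 ⇒ E = 0.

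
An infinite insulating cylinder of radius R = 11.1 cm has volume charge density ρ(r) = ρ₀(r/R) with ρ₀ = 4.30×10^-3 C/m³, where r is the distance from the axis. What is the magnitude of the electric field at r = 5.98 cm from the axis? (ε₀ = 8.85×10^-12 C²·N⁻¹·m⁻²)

Take a coaxial cylindrical Gaussian surface of radius r = 5.98 cm and length L (r < R).
λ_enc = ∫₀^r ρ(r')·2πr' dr' = (2πρ₀/R)·r^3/3 = 1.735×10^-5 C/m.
By Gauss's law (flux through the curved wall only), E·2πrL = λ_enc L/ε₀.
E = |λ_enc|/(2πε₀r) = (1.735×10^-5)/(2π·8.85×10^-12·0.0598) = 5.22e6 N/C.

|E| = 5.22×10^6 V/m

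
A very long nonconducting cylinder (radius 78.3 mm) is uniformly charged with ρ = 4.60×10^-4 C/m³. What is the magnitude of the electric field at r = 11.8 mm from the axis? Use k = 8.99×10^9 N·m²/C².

E ≈ 3.07e5 V/m

By cylindrical symmetry E is radial; use a coaxial Gaussian cylinder of radius 11.8 mm and length L (r < R).
Charge inside radius r per length L is ρ·πr²·L, so λ_enc = ρπr² = 2.012e-7 C/m.
Applying ∮E·dA = Q_enc/ε₀ with the end caps contributing no flux:
E = 2k|λ_enc|/r = 2(8.99×10^9)(2.012e-7)/(0.0118) = 3.07e5 N/C.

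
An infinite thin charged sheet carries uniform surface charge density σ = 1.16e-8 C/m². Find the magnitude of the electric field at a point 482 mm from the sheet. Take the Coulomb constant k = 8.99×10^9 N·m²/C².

By planar symmetry E is perpendicular to the sheet and uniform; use a Gaussian pillbox with flat faces of area A on each side of the sheet.
Only the two end caps contribute flux: Φ = 2EA. With Q_enc = σA, Gauss's law gives E = |σ|/(2ε₀).
E = 2πk|σ| = 2π(8.99×10^9)(1.16×10^-8) = 655 N/C.

E = 655 V/m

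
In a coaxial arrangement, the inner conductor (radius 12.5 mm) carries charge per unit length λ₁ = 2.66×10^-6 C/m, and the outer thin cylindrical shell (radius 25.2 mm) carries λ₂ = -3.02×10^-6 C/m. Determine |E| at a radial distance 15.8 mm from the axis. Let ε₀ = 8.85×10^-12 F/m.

Take a coaxial cylindrical Gaussian surface of radius r = 15.8 mm and length L (between the conductors, 12.5 mm < r < 25.2 mm).
The shell at 25.2 mm lies outside the Gaussian surface, so λ_enc = λ₁ = 2.66×10^-6 C/m.
By Gauss's law (flux through the curved wall only), E·2πrL = λ_enc L/ε₀.
E = |λ_enc|/(2πε₀r) = (2.66e-6)/(2π·8.85×10^-12·0.0158) = 3.03×10^6 N/C.

|E| ≈ 3.03×10^6 N/C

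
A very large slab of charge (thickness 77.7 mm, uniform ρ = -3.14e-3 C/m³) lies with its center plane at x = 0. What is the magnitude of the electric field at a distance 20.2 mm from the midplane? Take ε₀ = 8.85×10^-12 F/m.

By symmetry E is perpendicular to the slab. A Gaussian pillbox from −20.2 mm to +20.2 mm (face area A) lies entirely within the slab.
Q_enc = ρ·(2x)·A and flux = 2EA, so 2EA = 2ρxA/ε₀ ⇒ E = |ρ|x/ε₀.
E = (3.14×10^-3)(0.0202)/(8.85×10^-12) = 7.17×10^6 N/C.

|E| ≈ 7.17×10^6 N/C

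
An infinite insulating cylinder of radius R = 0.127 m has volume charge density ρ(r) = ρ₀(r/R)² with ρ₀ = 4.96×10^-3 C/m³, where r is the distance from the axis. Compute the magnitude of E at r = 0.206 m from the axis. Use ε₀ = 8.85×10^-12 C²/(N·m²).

E ≈ 1.10×10^7 V/m

By cylindrical symmetry E is radial; use a coaxial Gaussian cylinder of radius 0.206 m and length L (r > R, full charge per length enclosed).
λ_enc = 2π ∫₀^R ρ₀(r'/R)^2 r' dr' = 2πρ₀R²/4 = 1.257×10^-4 C/m.
By Gauss's law (flux through the curved wall only), E·2πrL = λ_enc L/ε₀.
E = |λ_enc|/(2πε₀r) = (1.257×10^-4)/(2π·8.85×10^-12·0.206) = 1.10×10^7 N/C.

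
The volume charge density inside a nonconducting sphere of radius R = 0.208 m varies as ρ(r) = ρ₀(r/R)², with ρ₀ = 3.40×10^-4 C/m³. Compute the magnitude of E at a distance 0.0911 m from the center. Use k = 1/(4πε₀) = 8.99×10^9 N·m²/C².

By spherical symmetry E is radial; choose a Gaussian sphere of radius r = 0.0911 m (r < R).
Q_enc = ∫₀^r ρ(r')·4πr'² dr' = (4πρ₀/R²) ∫₀^r r'^4 dr' = 4πρ₀ r^5/(5·R²) = 1.239×10^-7 C.
Gauss's law: E·4πr² = Q_enc/ε₀.
E = k|Q_enc|/r² = (8.99×10^9)(1.239×10^-7)/(0.0911)² = 1.34×10^5 N/C.

1.34×10^5 V/m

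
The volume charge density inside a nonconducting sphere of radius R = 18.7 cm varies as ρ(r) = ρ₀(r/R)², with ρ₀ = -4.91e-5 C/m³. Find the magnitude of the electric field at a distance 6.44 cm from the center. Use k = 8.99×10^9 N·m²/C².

Symmetry ⇒ E = E(r) r̂. Gaussian sphere of radius r = 6.44 cm (r < R).
Q_enc = ∫₀^r ρ(r')·4πr'² dr' = (4πρ₀/R²) ∫₀^r r'^4 dr' = 4πρ₀ r^5/(5·R²) = -3.909×10^-9 C.
Since E is radial and uniform over the Gaussian sphere, Φ = E·4πr² = Q_enc/ε₀.
E = k|Q_enc|/r² = (8.99×10^9)(3.909e-9)/(0.0644)² = 8.47e3 N/C.

|E| ≈ 8.47×10^3 V/m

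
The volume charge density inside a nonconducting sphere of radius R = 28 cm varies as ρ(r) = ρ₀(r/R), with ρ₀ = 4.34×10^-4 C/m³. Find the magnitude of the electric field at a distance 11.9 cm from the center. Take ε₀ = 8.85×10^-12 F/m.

Take a concentric spherical Gaussian surface of radius r = 11.9 cm (r < R).
Q_enc = ∫₀^r ρ(r')·4πr'² dr' = (4πρ₀/R) ∫₀^r r'^3 dr' = 4πρ₀ r^4/(4·R) = 9.765e-7 C.
By Gauss's law, ∮E·dA = E·4πr² = Q_enc/ε₀.
E = |Q_enc|/(4πε₀r²) = (9.765e-7)/(4π·8.85×10^-12·(0.119)²) = 6.20×10^5 N/C.

|E| ≈ 6.20×10^5 N/C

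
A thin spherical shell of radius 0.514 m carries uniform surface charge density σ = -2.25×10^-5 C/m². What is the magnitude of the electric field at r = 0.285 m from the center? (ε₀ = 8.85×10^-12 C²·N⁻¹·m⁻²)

Use a concentric Gaussian sphere at r = 0.285 m (inside the shell, r < 0.514 m).
No charge lies within this surface, so Q_enc = 0 and Gauss's law gives E·4πr² = 0 ⇒ E = 0.

E = 0 (no enclosed charge)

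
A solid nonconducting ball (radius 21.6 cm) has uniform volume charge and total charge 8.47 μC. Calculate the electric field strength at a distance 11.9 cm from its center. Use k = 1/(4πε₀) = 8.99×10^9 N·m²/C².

Use a concentric Gaussian sphere at r = 11.9 cm (r < R).
For a uniform sphere the enclosed fraction is (r/R)³, so Q_enc = (8.47 μC)(0.119/0.216)³ = 1.416×10^-6 C.
Applying ∮E·dA = Q_enc/ε₀ with Φ = E(4πr²):
E = k|Q_enc|/r² = (8.99×10^9)(1.416e-6)/(0.119)² = 8.99e5 N/C.

8.99×10^5 V/m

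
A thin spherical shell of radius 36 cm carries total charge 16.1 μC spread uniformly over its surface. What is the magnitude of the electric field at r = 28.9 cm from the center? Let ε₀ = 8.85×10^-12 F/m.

|E| = 0 N/C

Use a concentric Gaussian sphere at r = 28.9 cm (inside the shell, r < 36 cm).
No charge lies within this surface, so Q_enc = 0 and Gauss's law gives E·4πr² = 0 ⇒ E = 0.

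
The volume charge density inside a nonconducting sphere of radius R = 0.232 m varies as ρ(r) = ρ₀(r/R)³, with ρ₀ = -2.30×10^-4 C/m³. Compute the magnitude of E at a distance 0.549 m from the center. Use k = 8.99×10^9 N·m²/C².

1.79×10^5 N/C

By spherical symmetry E is radial; choose a Gaussian sphere of radius r = 0.549 m (r > R, all charge enclosed).
Q_enc = 4π ∫₀^R ρ₀(r'/R)^3 r'² dr' = 4πρ₀R³/6 = -6.015×10^-6 C.
Since E is radial and uniform over the Gaussian sphere, Φ = E·4πr² = Q_enc/ε₀.
E = k|Q_enc|/r² = (8.99×10^9)(6.015×10^-6)/(0.549)² = 1.79×10^5 N/C.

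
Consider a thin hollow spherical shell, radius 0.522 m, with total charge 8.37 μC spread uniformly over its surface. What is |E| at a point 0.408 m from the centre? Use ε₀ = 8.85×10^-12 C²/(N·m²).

Symmetry ⇒ E = E(r) r̂. Gaussian sphere of radius r = 0.408 m (inside the shell, r < 0.522 m).
No charge lies within this surface, so Q_enc = 0 and Gauss's law gives E·4πr² = 0 ⇒ E = 0.

E = 0 (no enclosed charge)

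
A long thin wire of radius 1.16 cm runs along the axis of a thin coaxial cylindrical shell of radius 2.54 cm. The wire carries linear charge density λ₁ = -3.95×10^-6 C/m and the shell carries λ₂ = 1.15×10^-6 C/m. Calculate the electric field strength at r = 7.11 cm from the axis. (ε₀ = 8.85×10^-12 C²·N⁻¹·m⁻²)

By cylindrical symmetry E is radial; use a coaxial Gaussian cylinder of radius 7.11 cm and length L (r > 2.54 cm, enclosing both).
λ_enc = λ₁ + λ₂ = (-3.95×10^-6) + (1.15×10^-6) = -2.80×10^-6 C/m.
Applying ∮E·dA = Q_enc/ε₀ with the end caps contributing no flux:
E = |λ_enc|/(2πε₀r) = (2.80×10^-6)/(2π·8.85×10^-12·0.0711) = 7.08×10^5 N/C.

|E| ≈ 7.08×10^5 V/m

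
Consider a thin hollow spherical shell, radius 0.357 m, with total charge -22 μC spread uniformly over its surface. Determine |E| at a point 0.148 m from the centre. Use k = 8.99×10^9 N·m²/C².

E = 0 (no enclosed charge)

Take a concentric spherical Gaussian surface of radius r = 0.148 m (inside the shell, r < 0.357 m).
All the charge is outside the Gaussian surface: Q_enc = 0, hence E = 0 everywhere inside the shell.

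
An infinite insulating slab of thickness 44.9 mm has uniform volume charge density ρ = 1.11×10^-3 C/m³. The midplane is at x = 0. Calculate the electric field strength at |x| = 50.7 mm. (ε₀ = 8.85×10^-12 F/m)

The point |x| = 50.7 mm lies outside the slab (half-thickness 0.02245 m). A symmetric pillbox spanning the full slab encloses Q_enc = ρ·d·A.
Flux = 2EA ⇒ E = |ρ|d/(2ε₀), independent of distance outside.
E = (1.11×10^-3)(0.0449)/(2·8.85×10^-12) = 2.82×10^6 N/C.

|E| = 2.82×10^6 V/m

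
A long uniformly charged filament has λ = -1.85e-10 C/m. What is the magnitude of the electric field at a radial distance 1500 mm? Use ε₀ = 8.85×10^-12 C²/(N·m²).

Coaxial Gaussian cylinder, radius r = 1500 mm, length L.
Q_enc = λL, so λ_enc = -1.85×10^-10 C/m.
Gauss's law: E·2πrL = λ_enc L/ε₀.
E = |λ_enc|/(2πε₀r) = (1.85×10^-10)/(2π·8.85×10^-12·1.5) = 2.22 N/C.

|E| = 2.22 N/C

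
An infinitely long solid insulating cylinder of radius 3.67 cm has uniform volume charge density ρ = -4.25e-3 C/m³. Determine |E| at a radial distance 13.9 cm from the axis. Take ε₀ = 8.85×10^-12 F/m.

|E| = 2.33×10^6 N/C

Take a coaxial cylindrical Gaussian surface of radius r = 13.9 cm and length L (r > 3.67 cm, full cross-section enclosed).
λ_enc = ρ·πR² = (-4.25×10^-3)π(0.0367)² = -1.798×10^-5 C/m.
Applying ∮E·dA = Q_enc/ε₀ with the end caps contributing no flux:
E = |λ_enc|/(2πε₀r) = (1.798×10^-5)/(2π·8.85×10^-12·0.139) = 2.33×10^6 N/C.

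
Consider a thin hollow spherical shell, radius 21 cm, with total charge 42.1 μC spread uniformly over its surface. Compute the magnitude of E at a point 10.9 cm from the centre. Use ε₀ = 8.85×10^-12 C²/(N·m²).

E = 0 (no enclosed charge)

Symmetry ⇒ E = E(r) r̂. Gaussian sphere of radius r = 10.9 cm (inside the shell, r < 21 cm).
All the charge is outside the Gaussian surface: Q_enc = 0, hence E = 0 everywhere inside the shell.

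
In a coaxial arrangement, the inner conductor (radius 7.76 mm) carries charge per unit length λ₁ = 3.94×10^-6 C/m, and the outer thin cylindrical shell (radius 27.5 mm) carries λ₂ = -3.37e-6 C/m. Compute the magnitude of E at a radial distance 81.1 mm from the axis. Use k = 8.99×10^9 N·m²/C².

E = 1.26×10^5 V/m

Coaxial Gaussian cylinder, radius r = 81.1 mm, length L (r > 27.5 mm, enclosing both).
λ_enc = λ₁ + λ₂ = (3.94e-6) + (-3.37e-6) = 5.70e-7 C/m.
Applying ∮E·dA = Q_enc/ε₀ with the end caps contributing no flux:
E = 2k|λ_enc|/r = 2(8.99×10^9)(5.70e-7)/(0.0811) = 1.26×10^5 N/C.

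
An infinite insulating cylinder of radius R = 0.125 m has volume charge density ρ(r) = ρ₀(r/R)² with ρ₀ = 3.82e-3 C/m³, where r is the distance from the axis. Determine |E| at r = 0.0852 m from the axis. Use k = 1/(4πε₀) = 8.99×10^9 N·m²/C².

4.27×10^6 N/C

Take a coaxial cylindrical Gaussian surface of radius r = 0.0852 m and length L (r < R).
Integrating ρ over the cross-section to radius r: λ_enc = (2πρ₀/R²) ∫₀^r r'^3 dr' = 2πρ₀ r^4/(4·R²) = 2.024e-5 C/m.
Since E is radial and uniform over the curved surface, Φ = E·2πrL = Q_enc/ε₀ = λ_enc L/ε₀.
E = 2k|λ_enc|/r = 2(8.99×10^9)(2.024e-5)/(0.0852) = 4.27×10^6 N/C.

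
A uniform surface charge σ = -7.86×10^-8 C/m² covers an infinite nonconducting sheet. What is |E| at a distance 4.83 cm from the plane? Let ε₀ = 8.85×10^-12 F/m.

By planar symmetry E is perpendicular to the sheet and uniform; use a Gaussian pillbox with flat faces of area A on each side of the sheet.
Only the two end caps contribute flux: Φ = 2EA. With Q_enc = σA, Gauss's law gives E = |σ|/(2ε₀).
E = |σ|/(2ε₀) = (7.86×10^-8)/(2·8.85×10^-12) = 4.44×10^3 N/C.

E = 4.44×10^3 N/C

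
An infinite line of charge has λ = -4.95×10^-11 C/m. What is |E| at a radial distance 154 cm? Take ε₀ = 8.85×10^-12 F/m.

|E| ≈ 0.578 N/C

By cylindrical symmetry E is radial; use a coaxial Gaussian cylinder of radius 154 cm and length L.
Q_enc = λL, so λ_enc = -4.95e-11 C/m.
Applying ∮E·dA = Q_enc/ε₀ with the end caps contributing no flux:
E = |λ_enc|/(2πε₀r) = (4.95×10^-11)/(2π·8.85×10^-12·1.54) = 0.578 N/C.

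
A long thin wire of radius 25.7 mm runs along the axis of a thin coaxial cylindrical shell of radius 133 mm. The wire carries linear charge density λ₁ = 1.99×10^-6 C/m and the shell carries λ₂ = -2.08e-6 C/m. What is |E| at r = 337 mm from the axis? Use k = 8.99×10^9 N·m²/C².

E ≈ 4.80×10^3 N/C

Take a coaxial cylindrical Gaussian surface of radius r = 337 mm and length L (r > 133 mm, enclosing both).
λ_enc = λ₁ + λ₂ = (1.99×10^-6) + (-2.08×10^-6) = -9.00×10^-8 C/m.
Since E is radial and uniform over the curved surface, Φ = E·2πrL = Q_enc/ε₀ = λ_enc L/ε₀.
E = 2k|λ_enc|/r = 2(8.99×10^9)(9.00e-8)/(0.337) = 4.80×10^3 N/C.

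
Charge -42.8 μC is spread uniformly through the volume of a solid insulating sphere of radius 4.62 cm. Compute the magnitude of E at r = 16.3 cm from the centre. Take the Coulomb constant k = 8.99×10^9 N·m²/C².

E ≈ 1.45×10^7 N/C

Take a concentric spherical Gaussian surface of radius r = 16.3 cm (r > R, so the entire charge is enclosed).
Q_enc = -42.8 μC = -4.28×10^-5 C.
By Gauss's law, ∮E·dA = E·4πr² = Q_enc/ε₀.
E = k|Q_enc|/r² = (8.99×10^9)(4.28×10^-5)/(0.163)² = 1.45×10^7 N/C.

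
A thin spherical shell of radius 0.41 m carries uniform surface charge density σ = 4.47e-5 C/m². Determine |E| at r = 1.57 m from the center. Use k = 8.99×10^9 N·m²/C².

By spherical symmetry E is radial; choose a Gaussian sphere of radius r = 1.57 m (r > 0.41 m).
The entire shell is enclosed: Q_enc = σ·4πR² = (4.47e-5)·4π·(0.41)² = 9.442×10^-5 C.
Gauss's law: E·4πr² = Q_enc/ε₀.
E = k|Q_enc|/r² = (8.99×10^9)(9.442×10^-5)/(1.57)² = 3.44e5 N/C.

E ≈ 3.44×10^5 N/C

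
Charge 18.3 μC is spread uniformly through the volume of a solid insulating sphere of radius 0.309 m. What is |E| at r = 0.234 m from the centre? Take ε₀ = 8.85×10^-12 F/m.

|E| ≈ 1.31×10^6 N/C

Use a concentric Gaussian sphere at r = 0.234 m (r < R).
For a uniform sphere the enclosed fraction is (r/R)³, so Q_enc = (18.3 μC)(0.234/0.309)³ = 7.947×10^-6 C.
Since E is radial and uniform over the Gaussian sphere, Φ = E·4πr² = Q_enc/ε₀.
E = |Q_enc|/(4πε₀r²) = (7.947e-6)/(4π·8.85×10^-12·(0.234)²) = 1.31×10^6 N/C.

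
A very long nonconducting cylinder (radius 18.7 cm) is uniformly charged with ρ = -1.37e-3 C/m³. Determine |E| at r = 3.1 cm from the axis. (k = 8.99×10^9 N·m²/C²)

2.40×10^6 N/C

Take a coaxial cylindrical Gaussian surface of radius r = 3.1 cm and length L (r < R).
Charge inside radius r per length L is ρ·πr²·L, so λ_enc = ρπr² = -4.136×10^-6 C/m.
By Gauss's law (flux through the curved wall only), E·2πrL = λ_enc L/ε₀.
E = 2k|λ_enc|/r = 2(8.99×10^9)(4.136×10^-6)/(0.031) = 2.40×10^6 N/C.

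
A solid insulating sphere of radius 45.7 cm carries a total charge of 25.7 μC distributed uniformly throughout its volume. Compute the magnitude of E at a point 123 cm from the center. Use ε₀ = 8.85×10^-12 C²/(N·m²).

E = 1.53×10^5 V/m

Take a concentric spherical Gaussian surface of radius r = 123 cm (r > R, so the entire charge is enclosed).
Q_enc = 25.7 μC = 2.57e-5 C.
Gauss's law: E·4πr² = Q_enc/ε₀.
E = |Q_enc|/(4πε₀r²) = (2.57e-5)/(4π·8.85×10^-12·(1.23)²) = 1.53×10^5 N/C.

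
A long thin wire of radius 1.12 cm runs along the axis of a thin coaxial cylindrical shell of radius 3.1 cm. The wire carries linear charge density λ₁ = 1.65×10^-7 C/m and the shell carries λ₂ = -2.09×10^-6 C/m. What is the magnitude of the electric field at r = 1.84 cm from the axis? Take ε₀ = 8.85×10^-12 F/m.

Coaxial Gaussian cylinder, radius r = 1.84 cm, length L (between the conductors, 1.12 cm < r < 3.1 cm).
Only the inner wire is enclosed; the outer shell contributes nothing inside itself. λ_enc = λ₁ = 1.65×10^-7 C/m.
By Gauss's law (flux through the curved wall only), E·2πrL = λ_enc L/ε₀.
E = |λ_enc|/(2πε₀r) = (1.65e-7)/(2π·8.85×10^-12·0.0184) = 1.61×10^5 N/C.

|E| = 1.61e5 N/C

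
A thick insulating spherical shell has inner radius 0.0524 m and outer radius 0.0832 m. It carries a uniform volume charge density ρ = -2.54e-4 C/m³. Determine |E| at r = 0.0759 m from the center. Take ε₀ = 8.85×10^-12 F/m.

|E| = 4.87e5 N/C

Take a concentric spherical Gaussian surface of radius r = 0.0759 m (within the shell material, 0.0524 m < r < 0.0832 m).
Only the shell between 0.0524 m and r is enclosed: Q_enc = ρ·(4π/3)(r³ − a³) = (-2.54×10^-4)·(4π/3)·((0.0759)³ − (0.0524)³) = -3.121×10^-7 C.
Applying ∮E·dA = Q_enc/ε₀ with Φ = E(4πr²):
E = |Q_enc|/(4πε₀r²) = (3.121×10^-7)/(4π·8.85×10^-12·(0.0759)²) = 4.87e5 N/C.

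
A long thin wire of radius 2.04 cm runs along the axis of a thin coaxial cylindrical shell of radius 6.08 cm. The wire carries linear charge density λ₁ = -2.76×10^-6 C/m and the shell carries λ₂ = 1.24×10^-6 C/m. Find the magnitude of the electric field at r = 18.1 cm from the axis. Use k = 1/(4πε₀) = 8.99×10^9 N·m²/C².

Coaxial Gaussian cylinder, radius r = 18.1 cm, length L (r > 6.08 cm, enclosing both).
λ_enc = λ₁ + λ₂ = (-2.76e-6) + (1.24×10^-6) = -1.52e-6 C/m.
Gauss's law: E·2πrL = λ_enc L/ε₀.
E = 2k|λ_enc|/r = 2(8.99×10^9)(1.52×10^-6)/(0.181) = 1.51e5 N/C.

1.51×10^5 V/m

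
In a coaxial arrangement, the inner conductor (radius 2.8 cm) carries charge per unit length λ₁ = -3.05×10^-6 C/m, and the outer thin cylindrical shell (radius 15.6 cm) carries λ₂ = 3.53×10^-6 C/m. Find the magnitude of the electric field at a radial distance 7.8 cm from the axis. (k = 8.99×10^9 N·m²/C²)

Choose a coaxial cylinder of radius r = 7.8 cm (arbitrary length L) as the Gaussian surface (between the conductors, 2.8 cm < r < 15.6 cm).
The shell at 15.6 cm lies outside the Gaussian surface, so λ_enc = λ₁ = -3.05×10^-6 C/m.
Since E is radial and uniform over the curved surface, Φ = E·2πrL = Q_enc/ε₀ = λ_enc L/ε₀.
E = 2k|λ_enc|/r = 2(8.99×10^9)(3.05×10^-6)/(0.078) = 7.03e5 N/C.

7.03×10^5 V/m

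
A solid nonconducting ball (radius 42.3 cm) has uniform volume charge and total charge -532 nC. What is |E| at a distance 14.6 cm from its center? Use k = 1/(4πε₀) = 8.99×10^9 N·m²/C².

Symmetry ⇒ E = E(r) r̂. Gaussian sphere of radius r = 14.6 cm (r < R).
Only the charge within r is enclosed: Q_enc = Q·(r/R)³ = (-532 nC)·(14.6 cm/42.3 cm)³ = -2.188e-8 C.
Gauss's law: E·4πr² = Q_enc/ε₀.
E = k|Q_enc|/r² = (8.99×10^9)(2.188×10^-8)/(0.146)² = 9.23×10^3 N/C.

E ≈ 9.23×10^3 N/C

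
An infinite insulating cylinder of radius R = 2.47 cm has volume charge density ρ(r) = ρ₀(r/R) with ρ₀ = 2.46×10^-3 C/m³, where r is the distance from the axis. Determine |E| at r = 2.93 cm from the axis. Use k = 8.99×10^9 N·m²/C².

Choose a coaxial cylinder of radius r = 2.93 cm (arbitrary length L) as the Gaussian surface (r > R, full charge per length enclosed).
λ_enc = 2π ∫₀^R ρ₀(r'/R)^1 r' dr' = 2πρ₀R²/3 = 3.143×10^-6 C/m.
By Gauss's law (flux through the curved wall only), E·2πrL = λ_enc L/ε₀.
E = 2k|λ_enc|/r = 2(8.99×10^9)(3.143×10^-6)/(0.0293) = 1.93×10^6 N/C.

|E| = 1.93×10^6 N/C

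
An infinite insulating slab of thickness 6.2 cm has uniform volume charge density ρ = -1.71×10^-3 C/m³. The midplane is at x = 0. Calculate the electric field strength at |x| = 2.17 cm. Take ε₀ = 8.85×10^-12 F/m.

|E| ≈ 4.19×10^6 N/C

By symmetry E is perpendicular to the slab. A Gaussian pillbox from −2.17 cm to +2.17 cm (face area A) lies entirely within the slab.
Q_enc = ρ·(2x)·A and flux = 2EA, so 2EA = 2ρxA/ε₀ ⇒ E = |ρ|x/ε₀.
E = (1.71e-3)(0.0217)/(8.85×10^-12) = 4.19e6 N/C.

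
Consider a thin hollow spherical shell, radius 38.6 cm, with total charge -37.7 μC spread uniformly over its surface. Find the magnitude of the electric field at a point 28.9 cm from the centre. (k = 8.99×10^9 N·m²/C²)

Take a concentric spherical Gaussian surface of radius r = 28.9 cm (inside the shell, r < 38.6 cm).
No charge lies within this surface, so Q_enc = 0 and Gauss's law gives E·4πr² = 0 ⇒ E = 0.

|E| = 0 N/C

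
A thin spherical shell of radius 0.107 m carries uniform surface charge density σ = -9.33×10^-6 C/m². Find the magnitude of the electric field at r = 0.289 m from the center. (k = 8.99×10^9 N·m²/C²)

Take a concentric spherical Gaussian surface of radius r = 0.289 m (r > 0.107 m).
The entire shell is enclosed: Q_enc = σ·4πR² = (-9.33×10^-6)·4π·(0.107)² = -1.342e-6 C.
Since E is radial and uniform over the Gaussian sphere, Φ = E·4πr² = Q_enc/ε₀.
E = k|Q_enc|/r² = (8.99×10^9)(1.342×10^-6)/(0.289)² = 1.44×10^5 N/C.

|E| = 1.44×10^5 N/C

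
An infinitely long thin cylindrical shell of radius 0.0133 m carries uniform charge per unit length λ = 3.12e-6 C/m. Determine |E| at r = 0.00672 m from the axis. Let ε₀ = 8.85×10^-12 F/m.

By cylindrical symmetry E is radial; use a coaxial Gaussian cylinder of radius 0.00672 m and length L (r < 0.0133 m, inside the shell).
All the surface charge lies outside this cylinder: Q_enc = 0, hence E = 0.

E = 0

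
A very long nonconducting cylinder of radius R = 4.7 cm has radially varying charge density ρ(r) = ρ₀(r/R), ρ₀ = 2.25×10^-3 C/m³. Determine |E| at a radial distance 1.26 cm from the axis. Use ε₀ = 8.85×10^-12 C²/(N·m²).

2.86e5 N/C

By cylindrical symmetry E is radial; use a coaxial Gaussian cylinder of radius 1.26 cm and length L (r < R).
λ_enc = ∫₀^r ρ(r')·2πr' dr' = (2πρ₀/R)·r^3/3 = 2.006×10^-7 C/m.
Gauss's law: E·2πrL = λ_enc L/ε₀.
E = |λ_enc|/(2πε₀r) = (2.006×10^-7)/(2π·8.85×10^-12·0.0126) = 2.86e5 N/C.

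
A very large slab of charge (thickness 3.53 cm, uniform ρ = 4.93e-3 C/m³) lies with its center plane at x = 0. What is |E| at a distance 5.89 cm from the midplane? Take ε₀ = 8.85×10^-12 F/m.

The point |x| = 5.89 cm lies outside the slab (half-thickness 0.01765 m). A symmetric pillbox spanning the full slab encloses Q_enc = ρ·d·A.
Flux = 2EA ⇒ E = |ρ|d/(2ε₀), independent of distance outside.
E = (4.93×10^-3)(0.0353)/(2·8.85×10^-12) = 9.83e6 N/C.

|E| ≈ 9.83e6 N/C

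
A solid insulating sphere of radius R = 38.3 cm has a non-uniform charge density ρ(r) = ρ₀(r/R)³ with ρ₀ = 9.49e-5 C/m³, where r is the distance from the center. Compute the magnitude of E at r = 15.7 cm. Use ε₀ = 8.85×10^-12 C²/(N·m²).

E = 1.93×10^4 V/m

Symmetry ⇒ E = E(r) r̂. Gaussian sphere of radius r = 15.7 cm (r < R).
Q_enc = ∫₀^r ρ(r')·4πr'² dr' = (4πρ₀/R³) ∫₀^r r'^5 dr' = 4πρ₀ r^6/(6·R³) = 5.298×10^-8 C.
Since E is radial and uniform over the Gaussian sphere, Φ = E·4πr² = Q_enc/ε₀.
E = |Q_enc|/(4πε₀r²) = (5.298e-8)/(4π·8.85×10^-12·(0.157)²) = 1.93×10^4 N/C.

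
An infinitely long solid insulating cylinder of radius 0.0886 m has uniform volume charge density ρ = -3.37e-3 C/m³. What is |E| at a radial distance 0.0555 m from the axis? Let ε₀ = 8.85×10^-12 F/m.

By cylindrical symmetry E is radial; use a coaxial Gaussian cylinder of radius 0.0555 m and length L (r < R).
Charge inside radius r per length L is ρ·πr²·L, so λ_enc = ρπr² = -3.261e-5 C/m.
Applying ∮E·dA = Q_enc/ε₀ with the end caps contributing no flux:
E = |λ_enc|/(2πε₀r) = (3.261e-5)/(2π·8.85×10^-12·0.0555) = 1.06e7 N/C.

|E| = 1.06e7 V/m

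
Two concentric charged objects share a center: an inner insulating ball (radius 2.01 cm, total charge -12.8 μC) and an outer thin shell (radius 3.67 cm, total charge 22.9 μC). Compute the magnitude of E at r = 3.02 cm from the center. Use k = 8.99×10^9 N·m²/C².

|E| = 1.26×10^8 N/C

Symmetry ⇒ E = E(r) r̂. Gaussian sphere of radius r = 3.02 cm (between the bodies, 2.01 cm < r < 3.67 cm).
Only the inner charge is enclosed; the outer shell contributes nothing inside itself. Q_enc = -12.8 μC = -1.28e-5 C.
Since E is radial and uniform over the Gaussian sphere, Φ = E·4πr² = Q_enc/ε₀.
E = k|Q_enc|/r² = (8.99×10^9)(1.28×10^-5)/(0.0302)² = 1.26×10^8 N/C.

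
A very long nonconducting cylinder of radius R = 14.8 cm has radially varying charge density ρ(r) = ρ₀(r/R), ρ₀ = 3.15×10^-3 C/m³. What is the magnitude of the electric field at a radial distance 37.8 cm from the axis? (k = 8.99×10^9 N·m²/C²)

Choose a coaxial cylinder of radius r = 37.8 cm (arbitrary length L) as the Gaussian surface (r > R, full charge per length enclosed).
λ_enc = 2π ∫₀^R ρ₀(r'/R)^1 r' dr' = 2πρ₀R²/3 = 1.445e-4 C/m.
Since E is radial and uniform over the curved surface, Φ = E·2πrL = Q_enc/ε₀ = λ_enc L/ε₀.
E = 2k|λ_enc|/r = 2(8.99×10^9)(1.445e-4)/(0.378) = 6.87×10^6 N/C.

6.87e6 V/m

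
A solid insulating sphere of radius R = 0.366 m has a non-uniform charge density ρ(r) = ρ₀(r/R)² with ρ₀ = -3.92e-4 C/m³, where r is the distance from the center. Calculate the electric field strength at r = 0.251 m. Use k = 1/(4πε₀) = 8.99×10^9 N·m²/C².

|E| = 1.05×10^6 N/C

By spherical symmetry E is radial; choose a Gaussian sphere of radius r = 0.251 m (r < R).
Integrate the density: Q_enc = 4π ∫₀^r ρ₀(r'/R)^2 r'² dr' = 4πρ₀ r^5/(5·R²) = -7.327×10^-6 C.
Since E is radial and uniform over the Gaussian sphere, Φ = E·4πr² = Q_enc/ε₀.
E = k|Q_enc|/r² = (8.99×10^9)(7.327×10^-6)/(0.251)² = 1.05e6 N/C.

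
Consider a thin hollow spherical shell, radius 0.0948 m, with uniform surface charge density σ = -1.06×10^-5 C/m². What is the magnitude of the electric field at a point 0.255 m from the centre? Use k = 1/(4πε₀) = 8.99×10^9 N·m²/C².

By spherical symmetry E is radial; choose a Gaussian sphere of radius r = 0.255 m (r > 0.0948 m).
The entire shell is enclosed: Q_enc = σ·4πR² = (-1.06×10^-5)·4π·(0.0948)² = -1.197×10^-6 C.
Applying ∮E·dA = Q_enc/ε₀ with Φ = E(4πr²):
E = k|Q_enc|/r² = (8.99×10^9)(1.197e-6)/(0.255)² = 1.66e5 N/C.

E ≈ 1.66×10^5 N/C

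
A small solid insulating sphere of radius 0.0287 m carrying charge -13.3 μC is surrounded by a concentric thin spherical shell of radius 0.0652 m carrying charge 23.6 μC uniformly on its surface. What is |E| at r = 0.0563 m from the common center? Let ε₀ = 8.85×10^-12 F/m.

Use a concentric Gaussian sphere at r = 0.0563 m (between the bodies, 0.0287 m < r < 0.0652 m).
The shell at 0.0652 m lies outside the Gaussian surface, so Q_enc = -13.3 μC = -1.33×10^-5 C.
Gauss's law: E·4πr² = Q_enc/ε₀.
E = |Q_enc|/(4πε₀r²) = (1.33×10^-5)/(4π·8.85×10^-12·(0.0563)²) = 3.77×10^7 N/C.

3.77×10^7 V/m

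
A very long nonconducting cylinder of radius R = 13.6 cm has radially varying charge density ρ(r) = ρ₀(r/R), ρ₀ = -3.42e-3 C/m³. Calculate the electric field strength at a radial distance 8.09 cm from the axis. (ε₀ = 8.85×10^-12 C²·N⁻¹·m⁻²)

By cylindrical symmetry E is radial; use a coaxial Gaussian cylinder of radius 8.09 cm and length L (r < R).
λ_enc = ∫₀^r ρ(r')·2πr' dr' = (2πρ₀/R)·r^3/3 = -2.789e-5 C/m.
Gauss's law: E·2πrL = λ_enc L/ε₀.
E = |λ_enc|/(2πε₀r) = (2.789×10^-5)/(2π·8.85×10^-12·0.0809) = 6.20e6 N/C.

|E| ≈ 6.20×10^6 V/m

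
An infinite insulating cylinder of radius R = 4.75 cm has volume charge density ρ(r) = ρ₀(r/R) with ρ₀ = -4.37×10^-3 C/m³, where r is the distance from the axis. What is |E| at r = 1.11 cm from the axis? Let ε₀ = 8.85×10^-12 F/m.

|E| = 4.27e5 N/C

By cylindrical symmetry E is radial; use a coaxial Gaussian cylinder of radius 1.11 cm and length L (r < R).
λ_enc = ∫₀^r ρ(r')·2πr' dr' = (2πρ₀/R)·r^3/3 = -2.635e-7 C/m.
Applying ∮E·dA = Q_enc/ε₀ with the end caps contributing no flux:
E = |λ_enc|/(2πε₀r) = (2.635e-7)/(2π·8.85×10^-12·0.0111) = 4.27×10^5 N/C.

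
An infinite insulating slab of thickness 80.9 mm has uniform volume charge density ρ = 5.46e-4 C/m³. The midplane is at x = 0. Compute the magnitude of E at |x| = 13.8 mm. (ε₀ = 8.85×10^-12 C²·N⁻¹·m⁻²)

E = 8.51×10^5 N/C

By symmetry E is perpendicular to the slab. A Gaussian pillbox from −13.8 mm to +13.8 mm (face area A) lies entirely within the slab.
Q_enc = ρ·(2x)·A and flux = 2EA, so 2EA = 2ρxA/ε₀ ⇒ E = |ρ|x/ε₀.
E = (5.46×10^-4)(0.0138)/(8.85×10^-12) = 8.51×10^5 N/C.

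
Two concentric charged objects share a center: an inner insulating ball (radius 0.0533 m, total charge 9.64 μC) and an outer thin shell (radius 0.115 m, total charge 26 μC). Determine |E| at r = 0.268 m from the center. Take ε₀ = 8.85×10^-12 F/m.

By spherical symmetry E is radial; choose a Gaussian sphere of radius r = 0.268 m (r > 0.115 m, enclosing both).
Q_enc = (9.64 μC) + (26 μC) = 3.564×10^-5 C.
Since E is radial and uniform over the Gaussian sphere, Φ = E·4πr² = Q_enc/ε₀.
E = |Q_enc|/(4πε₀r²) = (3.564×10^-5)/(4π·8.85×10^-12·(0.268)²) = 4.46e6 N/C.

E ≈ 4.46e6 N/C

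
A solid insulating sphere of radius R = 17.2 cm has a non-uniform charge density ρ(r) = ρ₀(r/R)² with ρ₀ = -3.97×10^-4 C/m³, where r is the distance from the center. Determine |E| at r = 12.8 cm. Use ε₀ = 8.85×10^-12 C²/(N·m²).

E ≈ 6.36×10^5 N/C

Use a concentric Gaussian sphere at r = 12.8 cm (r < R).
Integrate the density: Q_enc = 4π ∫₀^r ρ₀(r'/R)^2 r'² dr' = 4πρ₀ r^5/(5·R²) = -1.159×10^-6 C.
Since E is radial and uniform over the Gaussian sphere, Φ = E·4πr² = Q_enc/ε₀.
E = |Q_enc|/(4πε₀r²) = (1.159e-6)/(4π·8.85×10^-12·(0.128)²) = 6.36e5 N/C.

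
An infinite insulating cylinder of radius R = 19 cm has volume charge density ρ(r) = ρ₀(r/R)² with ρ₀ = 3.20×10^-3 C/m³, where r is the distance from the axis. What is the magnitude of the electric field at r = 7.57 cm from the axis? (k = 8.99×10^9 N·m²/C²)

|E| ≈ 1.09e6 N/C

Coaxial Gaussian cylinder, radius r = 7.57 cm, length L (r < R).
Integrating ρ over the cross-section to radius r: λ_enc = (2πρ₀/R²) ∫₀^r r'^3 dr' = 2πρ₀ r^4/(4·R²) = 4.572×10^-6 C/m.
Gauss's law: E·2πrL = λ_enc L/ε₀.
E = 2k|λ_enc|/r = 2(8.99×10^9)(4.572×10^-6)/(0.0757) = 1.09×10^6 N/C.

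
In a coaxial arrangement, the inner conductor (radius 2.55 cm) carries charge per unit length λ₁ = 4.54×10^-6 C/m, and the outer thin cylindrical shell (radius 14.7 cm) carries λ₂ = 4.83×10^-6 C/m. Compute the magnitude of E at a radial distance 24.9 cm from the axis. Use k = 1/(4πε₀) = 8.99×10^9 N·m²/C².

Choose a coaxial cylinder of radius r = 24.9 cm (arbitrary length L) as the Gaussian surface (r > 14.7 cm, enclosing both).
λ_enc = λ₁ + λ₂ = (4.54e-6) + (4.83×10^-6) = 9.37e-6 C/m.
Applying ∮E·dA = Q_enc/ε₀ with the end caps contributing no flux:
E = 2k|λ_enc|/r = 2(8.99×10^9)(9.37e-6)/(0.249) = 6.77e5 N/C.

|E| = 6.77×10^5 N/C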